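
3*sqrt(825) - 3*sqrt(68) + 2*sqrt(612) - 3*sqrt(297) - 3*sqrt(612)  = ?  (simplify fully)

3*sqrt(825) = 15*sqrt(33); 3*sqrt(68) = 6*sqrt(17); 2*sqrt(612) = 12*sqrt(17); 3*sqrt(297) = 9*sqrt(33); 3*sqrt(612) = 18*sqrt(17)

-12*sqrt(17) + 6*sqrt(33)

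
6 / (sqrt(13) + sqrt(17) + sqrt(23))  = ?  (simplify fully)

(-12*sqrt(5083) + 42*sqrt(23) + 114*sqrt(17) + 162*sqrt(13))/835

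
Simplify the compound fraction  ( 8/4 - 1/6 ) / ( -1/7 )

Numerator: 8/4 - 1/6 = 11/6
Denominator: -1/7 = -1/7
Divide: (11/6) · (-7) = -77/6

-77/6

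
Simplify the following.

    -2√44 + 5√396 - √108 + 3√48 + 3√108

24*√3 + 26*√11

2√44 = 4*√11; 5√396 = 30*√11; √108 = 6*√3; 3√48 = 12*√3; 3√108 = 18*√3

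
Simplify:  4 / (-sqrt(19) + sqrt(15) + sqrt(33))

Group as (sqrt(15) + sqrt(33)) - sqrt(19); multiply by (sqrt(15) + sqrt(33)) + sqrt(19), then rationalise the remaining surd.

(-116*sqrt(19) + 4*sqrt(33) + 148*sqrt(15) + 24*sqrt(1045))/1139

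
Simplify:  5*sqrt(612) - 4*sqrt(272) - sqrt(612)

8*sqrt(17)

5*sqrt(612) = 30*sqrt(17); 4*sqrt(272) = 16*sqrt(17); sqrt(612) = 6*sqrt(17)
Combine: (30 - 16 - 6)·sqrt(17) = 8*sqrt(17)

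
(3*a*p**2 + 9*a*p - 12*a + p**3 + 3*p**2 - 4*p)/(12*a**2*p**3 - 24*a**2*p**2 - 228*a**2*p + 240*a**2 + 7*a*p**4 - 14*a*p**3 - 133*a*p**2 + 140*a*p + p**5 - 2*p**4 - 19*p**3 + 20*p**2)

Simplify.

1/(4*a*p - 20*a + p**2 - 5*p)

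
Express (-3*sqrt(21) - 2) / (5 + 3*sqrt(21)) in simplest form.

Multiply numerator and denominator by -3*sqrt(21) + 5.
Denominator becomes -164; numerator becomes -9*sqrt(21) + 179.

(-179 + 9*sqrt(21))/164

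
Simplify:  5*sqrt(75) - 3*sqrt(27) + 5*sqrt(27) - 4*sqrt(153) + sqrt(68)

-10*sqrt(17) + 31*sqrt(3)

5*sqrt(75) = 25*sqrt(3); 3*sqrt(27) = 9*sqrt(3); 5*sqrt(27) = 15*sqrt(3); 4*sqrt(153) = 12*sqrt(17); sqrt(68) = 2*sqrt(17)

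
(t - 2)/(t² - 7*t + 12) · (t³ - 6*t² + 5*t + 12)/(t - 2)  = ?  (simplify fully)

Factor: t² - 7*t + 12 = (t - 4)·(t - 3);  t³ - 6*t² + 5*t + 12 = (t - 3)·(t + 1)·(t - 4)
Cancel the common factors (t - 3), (t - 4), (t - 2).

t + 1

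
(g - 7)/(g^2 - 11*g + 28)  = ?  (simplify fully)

1/(g - 4)

Factor: g^2 - 11*g + 28 = (g - 4)*(g - 7)
Cancel the common factor (g - 7).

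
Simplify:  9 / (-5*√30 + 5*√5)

Multiply numerator and denominator by 5*√5 + 5*√30.
Denominator becomes -625; numerator becomes 45*√5 + 45*√30.

(-9*√30 - 9*√5)/125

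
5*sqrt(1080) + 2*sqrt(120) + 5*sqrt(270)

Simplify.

49*sqrt(30)

5*sqrt(1080) = 30*sqrt(30); 2*sqrt(120) = 4*sqrt(30); 5*sqrt(270) = 15*sqrt(30)
Combine: (30 + 4 + 15)·sqrt(30) = 49*sqrt(30)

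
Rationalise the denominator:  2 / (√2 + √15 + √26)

(-8*√195 - 18*√26 + 26*√15 + 78*√2)/39

Group as (√2 + √15) + √26; multiply by (√2 + √15) - √26, then rationalise the remaining surd.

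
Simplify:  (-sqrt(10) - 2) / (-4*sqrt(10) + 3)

(11*sqrt(10) + 46)/151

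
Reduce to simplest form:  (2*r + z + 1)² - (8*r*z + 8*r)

Expand the square and combine the (8*r*z + 8*r) term.

(-2*r + z + 1)²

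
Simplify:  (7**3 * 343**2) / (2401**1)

7**3 = 7**3; 343**2 = 7**6; 2401**1 = 7**4
Combine exponents: 7**5

7**5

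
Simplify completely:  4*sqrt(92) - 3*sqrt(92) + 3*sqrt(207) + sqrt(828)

4*sqrt(92) = 8*sqrt(23); 3*sqrt(92) = 6*sqrt(23); 3*sqrt(207) = 9*sqrt(23); sqrt(828) = 6*sqrt(23)
Combine: (8 - 6 + 9 + 6)·sqrt(23) = 17*sqrt(23)

17*sqrt(23)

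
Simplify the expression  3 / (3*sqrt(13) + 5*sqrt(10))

(-9*sqrt(13) + 15*sqrt(10))/133

Multiply numerator and denominator by -3*sqrt(13) + 5*sqrt(10).
Denominator becomes 133; numerator becomes -9*sqrt(13) + 15*sqrt(10).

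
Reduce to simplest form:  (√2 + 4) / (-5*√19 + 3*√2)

Multiply numerator and denominator by 3*√2 + 5*√19.
Denominator becomes -457; numerator becomes 6 + 12*√2 + 5*√38 + 20*√19.

(-20*√19 - 5*√38 - 12*√2 - 6)/457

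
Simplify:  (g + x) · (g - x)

Pair the conjugate factors: (g+x)(g-x) = g² - x².

g² - x²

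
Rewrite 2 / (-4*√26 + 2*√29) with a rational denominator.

(-2*√26 - √29)/75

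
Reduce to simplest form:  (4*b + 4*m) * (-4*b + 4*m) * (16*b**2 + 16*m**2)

-256*b**4 + 256*m**4

Telescope via difference of squares: ((4*m)+(4*b))((4*m)-(4*b)) = -16*b**2 + 16*m**2, then repeat with the next factor.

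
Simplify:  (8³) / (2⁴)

2^5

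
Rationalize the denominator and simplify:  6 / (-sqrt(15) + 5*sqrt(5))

Multiply numerator and denominator by sqrt(15) + 5*sqrt(5).
Denominator becomes 110; numerator becomes 6*sqrt(15) + 30*sqrt(5).

(3*sqrt(15) + 15*sqrt(5))/55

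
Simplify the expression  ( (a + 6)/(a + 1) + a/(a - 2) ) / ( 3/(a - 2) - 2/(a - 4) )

(2*a^3 - 3*a^2 - 32*a + 48)/(a^2 - 7*a - 8)

Numerator: (a + 6)/(a + 1) + a/(a - 2) = (2*a^2 + 5*a - 12)/(a^2 - a - 2)
Denominator: 3/(a - 2) - 2/(a - 4) = (a - 8)/(a^2 - 6*a + 8)
Divide: ((2*a^2 + 5*a - 12)/(a^2 - a - 2)) · ((a^2 - 6*a + 8)/(a - 8)) = (2*a^3 - 3*a^2 - 32*a + 48)/(a^2 - 7*a - 8)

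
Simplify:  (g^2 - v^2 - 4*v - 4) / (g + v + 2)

Factor g^2 - (v + 2)^2 and cancel (g + v + 2).

g - v - 2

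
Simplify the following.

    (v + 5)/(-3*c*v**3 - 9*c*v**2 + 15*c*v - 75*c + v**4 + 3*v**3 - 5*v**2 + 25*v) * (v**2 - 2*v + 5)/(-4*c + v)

1/(12*c**2 - 7*c*v + v**2)

Factor: -3*c*v**3 - 9*c*v**2 + 15*c*v - 75*c + v**4 + 3*v**3 - 5*v**2 + 25*v = (-3*c + v)*(v**2 - 2*v + 5)*(v + 5)
Cancel the common factors (v**2 - 2*v + 5), (v + 5).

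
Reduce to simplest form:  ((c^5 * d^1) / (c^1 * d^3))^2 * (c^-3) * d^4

c^5

Inside the bracket: c^4 * (d^-2)
Raise to the power 2: c^8 * (d^-4)
Multiply by (c^-3) * d^4: add exponents.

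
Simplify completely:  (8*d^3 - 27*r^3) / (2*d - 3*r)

(2*d)^3 - (3*r)^3 = (2*d - 3*r)(4*d^2 + 6*d*r + 9*r^2).

4*d^2 + 6*d*r + 9*r^2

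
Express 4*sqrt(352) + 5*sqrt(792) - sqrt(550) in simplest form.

4*sqrt(352) = 16*sqrt(22); 5*sqrt(792) = 30*sqrt(22); sqrt(550) = 5*sqrt(22)
Combine: (16 + 30 - 5)·sqrt(22) = 41*sqrt(22)

41*sqrt(22)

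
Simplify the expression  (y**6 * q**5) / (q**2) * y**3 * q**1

q**4*y**9

Quotient: y**6 * q**3
Multiply by y**3 * q**1: add exponents.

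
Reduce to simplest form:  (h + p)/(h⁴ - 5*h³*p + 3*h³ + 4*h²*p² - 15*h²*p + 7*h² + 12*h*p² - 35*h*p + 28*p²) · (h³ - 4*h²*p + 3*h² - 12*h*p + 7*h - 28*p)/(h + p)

Factor: h⁴ - 5*h³*p + 3*h³ + 4*h²*p² - 15*h²*p + 7*h² + 12*h*p² - 35*h*p + 28*p² = (h - p)·(h - 4*p)·(h² + 3*h + 7);  h³ - 4*h²*p + 3*h² - 12*h*p + 7*h - 28*p = (h² + 3*h + 7)·(h - 4*p)
Cancel the common factors (h² + 3*h + 7), (h + p), (h - 4*p).

-1/(-h + p)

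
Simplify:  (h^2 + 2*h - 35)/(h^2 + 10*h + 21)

Factor: h^2 + 2*h - 35 = (h - 5)*(h + 7);  h^2 + 10*h + 21 = (h + 7)*(h + 3)
Cancel the common factor (h + 7).

(h - 5)/(h + 3)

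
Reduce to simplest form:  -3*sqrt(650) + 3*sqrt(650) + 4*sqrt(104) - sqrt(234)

5*sqrt(26)

3*sqrt(650) = 15*sqrt(26); 3*sqrt(650) = 15*sqrt(26); 4*sqrt(104) = 8*sqrt(26); sqrt(234) = 3*sqrt(26)
Combine: (-15 + 15 + 8 - 3)·sqrt(26) = 5*sqrt(26)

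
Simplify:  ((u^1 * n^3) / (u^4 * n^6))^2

1/(n^6*u^6)

Inside the bracket: (u^-3) * (n^-3)
Raise to the power 2: (u^-6) * (n^-6)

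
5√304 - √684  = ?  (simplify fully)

14*√19

5√304 = 20*√19; √684 = 6*√19
Combine: (20 - 6)·√19 = 14*√19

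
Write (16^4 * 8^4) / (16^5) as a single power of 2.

2^8

16^4 = 2^16; 8^4 = 2^12; 16^5 = 2^20
Combine exponents: 2^8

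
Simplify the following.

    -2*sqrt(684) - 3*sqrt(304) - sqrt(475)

-29*sqrt(19)

2*sqrt(684) = 12*sqrt(19); 3*sqrt(304) = 12*sqrt(19); sqrt(475) = 5*sqrt(19)
Combine: (-12 - 12 - 5)·sqrt(19) = -29*sqrt(19)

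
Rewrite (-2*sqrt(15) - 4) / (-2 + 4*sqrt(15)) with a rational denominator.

(-32 - 5*sqrt(15))/59

Multiply numerator and denominator by -4*sqrt(15) - 2.
Denominator becomes -236; numerator becomes 20*sqrt(15) + 128.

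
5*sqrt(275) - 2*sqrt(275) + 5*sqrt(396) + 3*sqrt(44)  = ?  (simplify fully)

51*sqrt(11)

5*sqrt(275) = 25*sqrt(11); 2*sqrt(275) = 10*sqrt(11); 5*sqrt(396) = 30*sqrt(11); 3*sqrt(44) = 6*sqrt(11)
Combine: (25 - 10 + 30 + 6)·sqrt(11) = 51*sqrt(11)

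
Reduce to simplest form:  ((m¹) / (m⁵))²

m^(-8)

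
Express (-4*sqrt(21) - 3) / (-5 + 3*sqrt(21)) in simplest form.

(-267 - 29*sqrt(21))/164

Multiply numerator and denominator by -3*sqrt(21) - 5.
Denominator becomes -164; numerator becomes 29*sqrt(21) + 267.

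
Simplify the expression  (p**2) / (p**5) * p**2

Quotient: (p**-3)
Multiply by p**2: add exponents.

1/p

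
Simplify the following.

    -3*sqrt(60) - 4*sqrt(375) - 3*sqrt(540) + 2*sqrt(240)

-36*sqrt(15)

3*sqrt(60) = 6*sqrt(15); 4*sqrt(375) = 20*sqrt(15); 3*sqrt(540) = 18*sqrt(15); 2*sqrt(240) = 8*sqrt(15)
Combine: (-6 - 20 - 18 + 8)·sqrt(15) = -36*sqrt(15)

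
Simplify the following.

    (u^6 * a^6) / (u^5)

Quotient: u^1 * a^6

a^6*u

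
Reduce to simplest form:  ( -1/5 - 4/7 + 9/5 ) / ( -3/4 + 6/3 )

144/175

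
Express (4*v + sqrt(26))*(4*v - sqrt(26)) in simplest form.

16*v^2 - 26

Product of conjugates: (P+Q)(P-Q) = P^2 - Q^2.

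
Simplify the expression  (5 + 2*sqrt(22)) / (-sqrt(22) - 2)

Multiply numerator and denominator by -2 + sqrt(22).
Denominator becomes -18; numerator becomes sqrt(22) + 34.

(-34 - sqrt(22))/18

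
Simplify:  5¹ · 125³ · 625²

5^18

5¹ = 5^1; 125³ = 5^9; 625² = 5^8
Combine exponents: 5^18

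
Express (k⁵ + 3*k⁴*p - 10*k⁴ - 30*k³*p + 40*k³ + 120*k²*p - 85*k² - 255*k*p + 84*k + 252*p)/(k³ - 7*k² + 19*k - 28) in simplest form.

Factor: k⁵ + 3*k⁴*p - 10*k⁴ - 30*k³*p + 40*k³ + 120*k²*p - 85*k² - 255*k*p + 84*k + 252*p = (k - 4)·(k² - 3*k + 7)·(k + 3*p)·(k - 3);  k³ - 7*k² + 19*k - 28 = (k - 4)·(k² - 3*k + 7)
Cancel the common factors (k² - 3*k + 7), (k - 4).

k² + 3*k*p - 3*k - 9*p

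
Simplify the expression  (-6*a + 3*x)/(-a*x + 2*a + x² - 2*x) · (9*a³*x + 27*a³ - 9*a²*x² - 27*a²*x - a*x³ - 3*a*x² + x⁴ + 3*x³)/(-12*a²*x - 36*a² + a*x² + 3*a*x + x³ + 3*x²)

Factor: -6*a + 3*x = 3·(-2*a + x);  -a*x + 2*a + x² - 2*x = (x - 2)·(-a + x);  9*a³*x + 27*a³ - 9*a²*x² - 27*a²*x - a*x³ - 3*a*x² + x⁴ + 3*x³ = (-a + x)·(3*a + x)·(x + 3)·(-3*a + x);  -12*a²*x - 36*a² + a*x² + 3*a*x + x³ + 3*x² = (x + 3)·(4*a + x)·(-3*a + x)
Cancel the common factors (-3*a + x), (-a + x), (x + 3).

(-18*a² + 3*a*x + 3*x²)/(4*a*x - 8*a + x² - 2*x)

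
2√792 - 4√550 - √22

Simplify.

-9*√22

2√792 = 12*√22; 4√550 = 20*√22; √22 = √22
Combine: (12 - 20 - 1)·√22 = -9*√22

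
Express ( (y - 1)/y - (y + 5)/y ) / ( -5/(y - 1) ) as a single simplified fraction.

(6*y - 6)/(5*y)

Numerator: (y - 1)/y - (y + 5)/y = -6/y
Denominator: -5/(y - 1) = -5/(y - 1)
Divide: (-6/y) · (-y/5 + 1/5) = (6*y - 6)/(5*y)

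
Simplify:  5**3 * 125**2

5**9

5**3 = 5**3; 125**2 = 5**6
Combine exponents: 5**9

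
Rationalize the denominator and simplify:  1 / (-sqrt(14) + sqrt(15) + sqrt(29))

(-15*sqrt(14) + 14*sqrt(15) + sqrt(6090))/420

Group as (sqrt(15) + sqrt(29)) - sqrt(14); multiply by (sqrt(15) + sqrt(29)) + sqrt(14), then rationalise the remaining surd.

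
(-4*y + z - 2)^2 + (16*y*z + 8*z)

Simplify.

(4*y + z + 2)^2

After expansion: 16*y^2 + 8*y*z + 16*y + z^2 + 4*z + 4 — a perfect-square trinomial.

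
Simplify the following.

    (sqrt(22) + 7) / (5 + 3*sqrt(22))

(31 + 16*sqrt(22))/173

Multiply numerator and denominator by -3*sqrt(22) + 5.
Denominator becomes -173; numerator becomes -16*sqrt(22) - 31.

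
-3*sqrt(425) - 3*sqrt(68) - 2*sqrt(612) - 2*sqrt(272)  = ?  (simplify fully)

3*sqrt(425) = 15*sqrt(17); 3*sqrt(68) = 6*sqrt(17); 2*sqrt(612) = 12*sqrt(17); 2*sqrt(272) = 8*sqrt(17)
Combine: (-15 - 6 - 12 - 8)·sqrt(17) = -41*sqrt(17)

-41*sqrt(17)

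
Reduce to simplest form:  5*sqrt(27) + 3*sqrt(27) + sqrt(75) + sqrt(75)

34*sqrt(3)

5*sqrt(27) = 15*sqrt(3); 3*sqrt(27) = 9*sqrt(3); sqrt(75) = 5*sqrt(3); sqrt(75) = 5*sqrt(3)
Combine: (15 + 9 + 5 + 5)·sqrt(3) = 34*sqrt(3)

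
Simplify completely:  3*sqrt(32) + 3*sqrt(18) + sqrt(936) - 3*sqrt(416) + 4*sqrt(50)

3*sqrt(32) = 12*sqrt(2); 3*sqrt(18) = 9*sqrt(2); sqrt(936) = 6*sqrt(26); 3*sqrt(416) = 12*sqrt(26); 4*sqrt(50) = 20*sqrt(2)

-6*sqrt(26) + 41*sqrt(2)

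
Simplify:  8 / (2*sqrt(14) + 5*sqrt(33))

(-16*sqrt(14) + 40*sqrt(33))/769

Multiply numerator and denominator by -5*sqrt(33) + 2*sqrt(14).
Denominator becomes -769; numerator becomes -40*sqrt(33) + 16*sqrt(14).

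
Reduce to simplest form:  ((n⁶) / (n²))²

Inside the bracket: n⁴
Raise to the power 2: n⁸

n⁸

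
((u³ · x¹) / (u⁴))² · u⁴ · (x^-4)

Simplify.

u²/x²

Inside the bracket: (u^-1) · x¹
Raise to the power 2: (u^-2) · x²
Multiply by u⁴ · (x^-4): add exponents.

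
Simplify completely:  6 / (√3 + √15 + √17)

(-36*√85 + 6*√17 + 30*√15 + 174*√3)/179

Group as (√15 + √17) + √3; multiply by (√15 + √17) - √3, then rationalise the remaining surd.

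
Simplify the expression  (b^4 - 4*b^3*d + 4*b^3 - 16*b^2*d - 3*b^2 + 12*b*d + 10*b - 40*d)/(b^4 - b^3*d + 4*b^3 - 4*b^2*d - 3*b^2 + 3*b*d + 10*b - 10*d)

Factor: b^4 - 4*b^3*d + 4*b^3 - 16*b^2*d - 3*b^2 + 12*b*d + 10*b - 40*d = (b + 5)*(b^2 - b + 2)*(b - 4*d);  b^4 - b^3*d + 4*b^3 - 4*b^2*d - 3*b^2 + 3*b*d + 10*b - 10*d = (b - d)*(b^2 - b + 2)*(b + 5)
Cancel the common factors (b^2 - b + 2), (b + 5).

(b - 4*d)/(b - d)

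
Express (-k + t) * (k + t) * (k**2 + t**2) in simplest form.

-k**4 + t**4

Pair the conjugate factors: (t+k)(t-k) = -k**2 + t**2, then repeat with the next factor.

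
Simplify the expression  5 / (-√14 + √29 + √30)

Group as (√29 + √30) - √14; multiply by (√29 + √30) + √14, then rationalise the remaining surd.

(-45*√14 + 13*√30 + 15*√29 + 4*√3045)/291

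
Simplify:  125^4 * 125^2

125^4 = 5^12; 125^2 = 5^6
Combine exponents: 5^18

5^18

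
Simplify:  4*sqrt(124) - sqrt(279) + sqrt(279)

4*sqrt(124) = 8*sqrt(31); sqrt(279) = 3*sqrt(31); sqrt(279) = 3*sqrt(31)
Combine: (8 - 3 + 3)·sqrt(31) = 8*sqrt(31)

8*sqrt(31)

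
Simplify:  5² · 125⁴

5^14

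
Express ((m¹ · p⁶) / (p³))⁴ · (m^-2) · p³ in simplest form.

m²*p^15

Inside the bracket: m¹ · p³
Raise to the power 4: m⁴ · p^12
Multiply by (m^-2) · p³: add exponents.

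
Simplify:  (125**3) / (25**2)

5**5

125**3 = 5**9; 25**2 = 5**4
Combine exponents: 5**5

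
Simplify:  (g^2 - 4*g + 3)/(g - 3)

Factor: g^2 - 4*g + 3 = (g - 1)*(g - 3)
Cancel the common factor (g - 3).

g - 1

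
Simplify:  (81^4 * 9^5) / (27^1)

3^23

81^4 = 3^16; 9^5 = 3^10; 27^1 = 3^3
Combine exponents: 3^23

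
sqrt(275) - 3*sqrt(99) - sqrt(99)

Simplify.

sqrt(275) = 5*sqrt(11); 3*sqrt(99) = 9*sqrt(11); sqrt(99) = 3*sqrt(11)
Combine: (5 - 9 - 3)·sqrt(11) = -7*sqrt(11)

-7*sqrt(11)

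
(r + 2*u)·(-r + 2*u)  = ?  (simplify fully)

Product of conjugates: (P+Q)(P-Q) = P^2 - Q^2.

-r² + 4*u²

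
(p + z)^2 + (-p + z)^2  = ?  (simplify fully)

2*p^2 + 2*z^2

Only the even-power cross terms survive.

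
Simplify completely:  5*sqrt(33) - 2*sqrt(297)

-sqrt(33)

5*sqrt(33) = 5*sqrt(33); 2*sqrt(297) = 6*sqrt(33)
Combine: (5 - 6)·sqrt(33) = -sqrt(33)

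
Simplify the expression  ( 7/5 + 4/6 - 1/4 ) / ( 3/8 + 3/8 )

Numerator: 7/5 + 4/6 - 1/4 = 109/60
Denominator: 3/8 + 3/8 = 3/4
Divide: (109/60) · (4/3) = 109/45

109/45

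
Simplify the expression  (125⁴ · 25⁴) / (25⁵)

5^10

125⁴ = 5^12; 25⁴ = 5^8; 25⁵ = 5^10
Combine exponents: 5^10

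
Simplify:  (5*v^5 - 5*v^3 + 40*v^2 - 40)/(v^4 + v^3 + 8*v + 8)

5*v - 5

Factor: 5*v^5 - 5*v^3 + 40*v^2 - 40 = 5*(v^2 - 2*v + 4)*(v + 2)*(v + 1)*(v - 1);  v^4 + v^3 + 8*v + 8 = (v + 1)*(v + 2)*(v^2 - 2*v + 4)
Cancel the common factors (v^2 - 2*v + 4), (v + 1), (v + 2).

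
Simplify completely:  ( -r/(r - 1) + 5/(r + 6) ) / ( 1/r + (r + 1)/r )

Numerator: -r/(r - 1) + 5/(r + 6) = (-r² - r - 5)/(r² + 5*r - 6)
Denominator: 1/r + (r + 1)/r = (r + 2)/r
Divide: ((-r² - r - 5)/(r² + 5*r - 6)) · (r/(r + 2)) = (-r³ - r² - 5*r)/(r³ + 7*r² + 4*r - 12)

(-r³ - r² - 5*r)/(r³ + 7*r² + 4*r - 12)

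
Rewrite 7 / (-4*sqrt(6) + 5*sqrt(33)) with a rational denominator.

(28*sqrt(6) + 35*sqrt(33))/729

Multiply numerator and denominator by 4*sqrt(6) + 5*sqrt(33).
Denominator becomes 729; numerator becomes 28*sqrt(6) + 35*sqrt(33).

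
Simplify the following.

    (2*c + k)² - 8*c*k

Expanding gives 4*c² - 4*c*k + k², a perfect square.

(2*c - k)²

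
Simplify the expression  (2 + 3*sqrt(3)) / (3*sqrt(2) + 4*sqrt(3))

Multiply numerator and denominator by -3*sqrt(2) + 4*sqrt(3).
Denominator becomes 30; numerator becomes -9*sqrt(6) - 6*sqrt(2) + 8*sqrt(3) + 36.

(-9*sqrt(6) - 6*sqrt(2) + 8*sqrt(3) + 36)/30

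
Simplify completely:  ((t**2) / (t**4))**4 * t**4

t**(-4)

Inside the bracket: (t**-2)
Raise to the power 4: (t**-8)
Multiply by t**4: add exponents.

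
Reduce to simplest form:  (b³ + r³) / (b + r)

b² - b*r + r²

Factor as (a+b)(a^2-ab+b^2) with a=b, b=r.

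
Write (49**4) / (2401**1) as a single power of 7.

7**4

49**4 = 7**8; 2401**1 = 7**4
Combine exponents: 7**4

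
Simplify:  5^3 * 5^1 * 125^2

5^10

5^3 = 5^3; 5^1 = 5^1; 125^2 = 5^6
Combine exponents: 5^10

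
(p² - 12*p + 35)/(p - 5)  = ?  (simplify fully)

Factor: p² - 12*p + 35 = (p - 5)·(p - 7)
Cancel the common factor (p - 5).

p - 7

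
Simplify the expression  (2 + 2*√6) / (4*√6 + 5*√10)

Multiply numerator and denominator by -5*√10 + 4*√6.
Denominator becomes -154; numerator becomes -20*√15 - 10*√10 + 8*√6 + 48.

(-24 - 4*√6 + 5*√10 + 10*√15)/77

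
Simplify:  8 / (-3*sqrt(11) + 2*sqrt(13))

Multiply numerator and denominator by 2*sqrt(13) + 3*sqrt(11).
Denominator becomes -47; numerator becomes 16*sqrt(13) + 24*sqrt(11).

(-24*sqrt(11) - 16*sqrt(13))/47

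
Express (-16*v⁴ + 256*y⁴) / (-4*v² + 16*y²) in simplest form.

-16*v⁴ + 256*y⁴ factors as 16*(-v + 2*y)*(v + 2*y)*(v² + 4*y²).

4*v² + 16*y²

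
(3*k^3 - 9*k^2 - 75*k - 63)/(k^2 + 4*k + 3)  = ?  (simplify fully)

3*k - 21

Factor: 3*k^3 - 9*k^2 - 75*k - 63 = 3*(k + 1)*(k + 3)*(k - 7);  k^2 + 4*k + 3 = (k + 1)*(k + 3)
Cancel the common factors (k + 1), (k + 3).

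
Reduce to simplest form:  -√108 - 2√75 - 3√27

-25*√3

√108 = 6*√3; 2√75 = 10*√3; 3√27 = 9*√3
Combine: (-6 - 10 - 9)·√3 = -25*√3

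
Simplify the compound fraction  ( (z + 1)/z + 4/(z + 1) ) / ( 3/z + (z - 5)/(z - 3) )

(z³ + 3*z² - 17*z - 3)/(z³ - z² - 11*z - 9)

Numerator: (z + 1)/z + 4/(z + 1) = (z² + 6*z + 1)/(z² + z)
Denominator: 3/z + (z - 5)/(z - 3) = (z² - 2*z - 9)/(z² - 3*z)
Divide: ((z² + 6*z + 1)/(z² + z)) · ((z² - 3*z)/(z² - 2*z - 9)) = (z³ + 3*z² - 17*z - 3)/(z³ - z² - 11*z - 9)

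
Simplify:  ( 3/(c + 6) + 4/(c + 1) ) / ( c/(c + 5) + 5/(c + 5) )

(7*c + 27)/(c**2 + 7*c + 6)

Numerator: 3/(c + 6) + 4/(c + 1) = (7*c + 27)/(c**2 + 7*c + 6)
Denominator: c/(c + 5) + 5/(c + 5) = 1
Divide: ((7*c + 27)/(c**2 + 7*c + 6)) · (1) = (7*c + 27)/(c**2 + 7*c + 6)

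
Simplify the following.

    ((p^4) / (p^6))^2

Inside the bracket: (p^-2)
Raise to the power 2: (p^-4)

p^(-4)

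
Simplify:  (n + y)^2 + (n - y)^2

Write as f(n,y) + f(n,-y) and expand.

2*n^2 + 2*y^2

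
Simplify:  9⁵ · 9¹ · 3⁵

9⁵ = 3^10; 9¹ = 3^2; 3⁵ = 3^5
Combine exponents: 3^17

3^17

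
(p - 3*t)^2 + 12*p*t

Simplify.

(p + 3*t)^2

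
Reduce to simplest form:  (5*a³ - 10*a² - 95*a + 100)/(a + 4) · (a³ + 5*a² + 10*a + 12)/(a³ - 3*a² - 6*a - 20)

5*a² + 10*a - 15

Factor: 5*a³ - 10*a² - 95*a + 100 = 5·(a + 4)·(a - 1)·(a - 5);  a³ + 5*a² + 10*a + 12 = (a² + 2*a + 4)·(a + 3);  a³ - 3*a² - 6*a - 20 = (a - 5)·(a² + 2*a + 4)
Cancel the common factors (a² + 2*a + 4), (a + 4), (a - 5).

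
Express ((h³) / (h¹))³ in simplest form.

h⁶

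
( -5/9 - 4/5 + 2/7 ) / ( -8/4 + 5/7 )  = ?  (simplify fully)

337/405

Numerator: -5/9 - 4/5 + 2/7 = -337/315
Denominator: -8/4 + 5/7 = -9/7
Divide: (-337/315) · (-7/9) = 337/405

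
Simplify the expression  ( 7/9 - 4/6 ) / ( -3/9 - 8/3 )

-1/27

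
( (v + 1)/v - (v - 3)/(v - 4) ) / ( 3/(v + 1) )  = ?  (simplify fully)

(-4*v - 4)/(3*v**2 - 12*v)

Numerator: (v + 1)/v - (v - 3)/(v - 4) = -4/(v**2 - 4*v)
Denominator: 3/(v + 1) = 3/(v + 1)
Divide: (-4/(v**2 - 4*v)) · (v/3 + 1/3) = (-4*v - 4)/(3*v**2 - 12*v)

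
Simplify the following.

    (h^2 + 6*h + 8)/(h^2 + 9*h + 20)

(h + 2)/(h + 5)

Factor: h^2 + 6*h + 8 = (h + 2)*(h + 4);  h^2 + 9*h + 20 = (h + 5)*(h + 4)
Cancel the common factor (h + 4).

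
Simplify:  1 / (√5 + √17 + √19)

(-2*√1615 + 3*√19 + 7*√17 + 31*√5)/331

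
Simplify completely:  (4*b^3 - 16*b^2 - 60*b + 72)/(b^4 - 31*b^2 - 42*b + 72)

Factor: 4*b^3 - 16*b^2 - 60*b + 72 = 4*(b - 6)*(b + 3)*(b - 1);  b^4 - 31*b^2 - 42*b + 72 = (b - 1)*(b - 6)*(b + 4)*(b + 3)
Cancel the common factors (b - 1), (b - 6), (b + 3).

4/(b + 4)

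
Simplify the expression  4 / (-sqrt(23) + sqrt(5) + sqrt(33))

(-60*sqrt(23) - 20*sqrt(33) + 204*sqrt(5) + 8*sqrt(3795))/435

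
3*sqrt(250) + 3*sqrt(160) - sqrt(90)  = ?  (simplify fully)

24*sqrt(10)

3*sqrt(250) = 15*sqrt(10); 3*sqrt(160) = 12*sqrt(10); sqrt(90) = 3*sqrt(10)
Combine: (15 + 12 - 3)·sqrt(10) = 24*sqrt(10)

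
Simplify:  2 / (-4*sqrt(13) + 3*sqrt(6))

Multiply numerator and denominator by 3*sqrt(6) + 4*sqrt(13).
Denominator becomes -154; numerator becomes 6*sqrt(6) + 8*sqrt(13).

(-4*sqrt(13) - 3*sqrt(6))/77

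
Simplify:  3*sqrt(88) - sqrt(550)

sqrt(22)

3*sqrt(88) = 6*sqrt(22); sqrt(550) = 5*sqrt(22)
Combine: (6 - 5)·sqrt(22) = sqrt(22)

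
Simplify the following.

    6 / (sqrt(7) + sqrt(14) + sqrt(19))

Group as (sqrt(7) + sqrt(14)) + sqrt(19); multiply by (sqrt(7) + sqrt(14)) - sqrt(19), then rationalise the remaining surd.

(-21*sqrt(38) + 3*sqrt(19) + 18*sqrt(14) + 39*sqrt(7))/97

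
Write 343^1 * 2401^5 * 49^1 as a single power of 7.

7^25

343^1 = 7^3; 2401^5 = 7^20; 49^1 = 7^2
Combine exponents: 7^25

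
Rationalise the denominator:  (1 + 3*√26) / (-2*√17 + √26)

(-6*√442 - 78 - 2*√17 - √26)/42

Multiply numerator and denominator by √26 + 2*√17.
Denominator becomes -42; numerator becomes √26 + 2*√17 + 78 + 6*√442.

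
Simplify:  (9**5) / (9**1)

3**8

9**5 = 3**10; 9**1 = 3**2
Combine exponents: 3**8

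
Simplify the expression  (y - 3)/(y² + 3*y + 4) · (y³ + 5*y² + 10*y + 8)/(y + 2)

y - 3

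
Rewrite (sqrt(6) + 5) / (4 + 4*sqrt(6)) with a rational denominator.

Multiply numerator and denominator by -4*sqrt(6) + 4.
Denominator becomes -80; numerator becomes -16*sqrt(6) - 4.

(1 + 4*sqrt(6))/20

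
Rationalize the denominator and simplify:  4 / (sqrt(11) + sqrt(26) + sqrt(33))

(-11*sqrt(78) + 2*sqrt(33) + 9*sqrt(26) + 24*sqrt(11))/141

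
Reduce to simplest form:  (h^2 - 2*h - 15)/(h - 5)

Factor: h^2 - 2*h - 15 = (h + 3)*(h - 5)
Cancel the common factor (h - 5).

h + 3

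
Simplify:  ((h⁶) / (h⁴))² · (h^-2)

h²

Inside the bracket: h²
Raise to the power 2: h⁴
Multiply by (h^-2): add exponents.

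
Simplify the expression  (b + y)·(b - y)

b² - y²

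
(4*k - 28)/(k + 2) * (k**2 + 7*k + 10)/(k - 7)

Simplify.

Factor: 4*k - 28 = 4*(k - 7);  k**2 + 7*k + 10 = (k + 5)*(k + 2)
Cancel the common factors (k + 2), (k - 7).

4*k + 20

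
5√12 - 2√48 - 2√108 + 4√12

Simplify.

5√12 = 10*√3; 2√48 = 8*√3; 2√108 = 12*√3; 4√12 = 8*√3
Combine: (10 - 8 - 12 + 8)·√3 = -2*√3

-2*√3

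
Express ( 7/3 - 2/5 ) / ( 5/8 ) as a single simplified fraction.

232/75

Numerator: 7/3 - 2/5 = 29/15
Denominator: 5/8 = 5/8
Divide: (29/15) · (8/5) = 232/75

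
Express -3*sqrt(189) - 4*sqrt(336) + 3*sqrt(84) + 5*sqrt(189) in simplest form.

-4*sqrt(21)

3*sqrt(189) = 9*sqrt(21); 4*sqrt(336) = 16*sqrt(21); 3*sqrt(84) = 6*sqrt(21); 5*sqrt(189) = 15*sqrt(21)
Combine: (-9 - 16 + 6 + 15)·sqrt(21) = -4*sqrt(21)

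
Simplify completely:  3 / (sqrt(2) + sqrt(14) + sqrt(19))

(-12*sqrt(133) - 9*sqrt(19) + 21*sqrt(14) + 93*sqrt(2))/103

Group as (sqrt(2) + sqrt(14)) + sqrt(19); multiply by (sqrt(2) + sqrt(14)) - sqrt(19), then rationalise the remaining surd.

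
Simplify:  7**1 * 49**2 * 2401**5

7**25

7**1 = 7**1; 49**2 = 7**4; 2401**5 = 7**20
Combine exponents: 7**25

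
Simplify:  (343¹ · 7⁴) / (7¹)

7^6

343¹ = 7^3; 7⁴ = 7^4; 7¹ = 7^1
Combine exponents: 7^6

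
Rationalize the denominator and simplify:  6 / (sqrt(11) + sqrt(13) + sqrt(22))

Group as (sqrt(11) + sqrt(13)) + sqrt(22); multiply by (sqrt(11) + sqrt(13)) - sqrt(22), then rationalise the remaining surd.

(-33*sqrt(26) + 3*sqrt(22) + 30*sqrt(13) + 36*sqrt(11))/142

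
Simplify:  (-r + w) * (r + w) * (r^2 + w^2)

-r^4 + w^4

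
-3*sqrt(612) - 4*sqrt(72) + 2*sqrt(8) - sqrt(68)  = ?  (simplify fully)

-20*sqrt(17) - 20*sqrt(2)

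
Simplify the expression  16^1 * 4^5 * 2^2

16^1 = 2^4; 4^5 = 2^10; 2^2 = 2^2
Combine exponents: 2^16

2^16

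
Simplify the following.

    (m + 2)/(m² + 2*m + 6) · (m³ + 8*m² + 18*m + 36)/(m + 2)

Factor: m³ + 8*m² + 18*m + 36 = (m² + 2*m + 6)·(m + 6)
Cancel the common factors (m² + 2*m + 6), (m + 2).

m + 6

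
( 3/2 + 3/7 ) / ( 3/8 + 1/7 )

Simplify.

108/29

Numerator: 3/2 + 3/7 = 27/14
Denominator: 3/8 + 1/7 = 29/56
Divide: (27/14) · (56/29) = 108/29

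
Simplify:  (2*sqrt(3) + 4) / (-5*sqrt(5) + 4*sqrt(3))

(-20*sqrt(5) - 10*sqrt(15) - 16*sqrt(3) - 24)/77

Multiply numerator and denominator by 4*sqrt(3) + 5*sqrt(5).
Denominator becomes -77; numerator becomes 24 + 16*sqrt(3) + 10*sqrt(15) + 20*sqrt(5).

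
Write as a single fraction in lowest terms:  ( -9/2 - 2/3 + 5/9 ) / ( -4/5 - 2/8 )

Numerator: -9/2 - 2/3 + 5/9 = -83/18
Denominator: -4/5 - 2/8 = -21/20
Divide: (-83/18) · (-20/21) = 830/189

830/189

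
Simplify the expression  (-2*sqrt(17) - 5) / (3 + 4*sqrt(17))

Multiply numerator and denominator by -4*sqrt(17) + 3.
Denominator becomes -263; numerator becomes 14*sqrt(17) + 121.

(-121 - 14*sqrt(17))/263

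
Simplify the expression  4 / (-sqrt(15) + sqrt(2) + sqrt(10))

Group as (sqrt(2) + sqrt(10)) - sqrt(15); multiply by (sqrt(2) + sqrt(10)) + sqrt(15), then rationalise the remaining surd.

(12*sqrt(15) + 28*sqrt(10) + 92*sqrt(2) + 80*sqrt(3))/71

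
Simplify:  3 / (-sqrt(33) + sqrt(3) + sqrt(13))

Group as (sqrt(3) + sqrt(13)) - sqrt(33); multiply by (sqrt(3) + sqrt(13)) + sqrt(33), then rationalise the remaining surd.

(-51*sqrt(33) - 69*sqrt(13) - 129*sqrt(3) - 18*sqrt(143))/133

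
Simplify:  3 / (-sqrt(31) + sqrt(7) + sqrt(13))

(11*sqrt(31) + 25*sqrt(13) + 37*sqrt(7) + 2*sqrt(2821))/81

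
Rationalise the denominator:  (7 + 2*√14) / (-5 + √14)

(-17*√14 - 63)/11

Multiply numerator and denominator by -5 - √14.
Denominator becomes 11; numerator becomes -17*√14 - 63.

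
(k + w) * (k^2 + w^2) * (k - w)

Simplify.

Pair the conjugate factors: (k+w)(k-w) = k^2 - w^2, then repeat with the next factor.

k^4 - w^4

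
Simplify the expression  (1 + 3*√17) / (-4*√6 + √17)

Multiply numerator and denominator by √17 + 4*√6.
Denominator becomes -79; numerator becomes √17 + 4*√6 + 51 + 12*√102.

(-12*√102 - 51 - 4*√6 - √17)/79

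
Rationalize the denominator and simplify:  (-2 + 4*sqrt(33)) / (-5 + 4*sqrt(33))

(12*sqrt(33) + 518)/503

Multiply numerator and denominator by -4*sqrt(33) - 5.
Denominator becomes -503; numerator becomes -518 - 12*sqrt(33).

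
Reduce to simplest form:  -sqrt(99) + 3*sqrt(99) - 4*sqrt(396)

sqrt(99) = 3*sqrt(11); 3*sqrt(99) = 9*sqrt(11); 4*sqrt(396) = 24*sqrt(11)
Combine: (-3 + 9 - 24)·sqrt(11) = -18*sqrt(11)

-18*sqrt(11)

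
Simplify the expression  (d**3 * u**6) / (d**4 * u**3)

u**3/d

Quotient: (d**-1) * u**3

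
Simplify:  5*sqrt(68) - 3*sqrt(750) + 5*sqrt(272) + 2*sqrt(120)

5*sqrt(68) = 10*sqrt(17); 3*sqrt(750) = 15*sqrt(30); 5*sqrt(272) = 20*sqrt(17); 2*sqrt(120) = 4*sqrt(30)

-11*sqrt(30) + 30*sqrt(17)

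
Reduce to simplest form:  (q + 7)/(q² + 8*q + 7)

1/(q + 1)

Factor: q² + 8*q + 7 = (q + 1)·(q + 7)
Cancel the common factor (q + 7).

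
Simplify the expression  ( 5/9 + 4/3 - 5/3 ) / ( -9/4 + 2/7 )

-56/495

Numerator: 5/9 + 4/3 - 5/3 = 2/9
Denominator: -9/4 + 2/7 = -55/28
Divide: (2/9) · (-28/55) = -56/495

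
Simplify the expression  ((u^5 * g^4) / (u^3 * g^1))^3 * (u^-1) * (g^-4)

Inside the bracket: u^2 * g^3
Raise to the power 3: u^6 * g^9
Multiply by (u^-1) * (g^-4): add exponents.

g^5*u^5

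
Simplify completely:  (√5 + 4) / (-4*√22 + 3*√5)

(-16*√22 - 4*√110 - 12*√5 - 15)/307

Multiply numerator and denominator by 3*√5 + 4*√22.
Denominator becomes -307; numerator becomes 15 + 12*√5 + 4*√110 + 16*√22.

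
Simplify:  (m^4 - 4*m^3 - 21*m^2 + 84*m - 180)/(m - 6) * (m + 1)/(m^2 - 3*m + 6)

m^2 + 6*m + 5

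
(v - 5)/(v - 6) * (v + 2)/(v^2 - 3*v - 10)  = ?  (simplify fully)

1/(v - 6)

Factor: v^2 - 3*v - 10 = (v - 5)*(v + 2)
Cancel the common factors (v - 5), (v + 2).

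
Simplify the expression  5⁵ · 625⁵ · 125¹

5⁵ = 5^5; 625⁵ = 5^20; 125¹ = 5^3
Combine exponents: 5^28

5^28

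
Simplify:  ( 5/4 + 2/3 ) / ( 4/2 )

Numerator: 5/4 + 2/3 = 23/12
Denominator: 4/2 = 2
Divide: (23/12) · (1/2) = 23/24

23/24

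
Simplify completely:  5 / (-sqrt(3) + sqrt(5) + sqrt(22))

Group as (sqrt(5) + sqrt(22)) - sqrt(3); multiply by (sqrt(5) + sqrt(22)) + sqrt(3), then rationalise the remaining surd.

(-50*sqrt(5) - 5*sqrt(330) + 60*sqrt(3) + 35*sqrt(22))/68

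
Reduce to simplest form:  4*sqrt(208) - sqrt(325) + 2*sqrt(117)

4*sqrt(208) = 16*sqrt(13); sqrt(325) = 5*sqrt(13); 2*sqrt(117) = 6*sqrt(13)
Combine: (16 - 5 + 6)·sqrt(13) = 17*sqrt(13)

17*sqrt(13)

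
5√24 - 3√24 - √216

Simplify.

5√24 = 10*√6; 3√24 = 6*√6; √216 = 6*√6
Combine: (10 - 6 - 6)·√6 = -2*√6

-2*√6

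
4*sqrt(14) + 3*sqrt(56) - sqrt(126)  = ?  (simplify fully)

7*sqrt(14)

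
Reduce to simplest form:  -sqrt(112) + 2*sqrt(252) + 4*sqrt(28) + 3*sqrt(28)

sqrt(112) = 4*sqrt(7); 2*sqrt(252) = 12*sqrt(7); 4*sqrt(28) = 8*sqrt(7); 3*sqrt(28) = 6*sqrt(7)
Combine: (-4 + 12 + 8 + 6)·sqrt(7) = 22*sqrt(7)

22*sqrt(7)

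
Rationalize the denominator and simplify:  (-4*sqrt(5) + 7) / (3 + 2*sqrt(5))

Multiply numerator and denominator by -2*sqrt(5) + 3.
Denominator becomes -11; numerator becomes -26*sqrt(5) + 61.

(-61 + 26*sqrt(5))/11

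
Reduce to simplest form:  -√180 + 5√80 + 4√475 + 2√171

√180 = 6*√5; 5√80 = 20*√5; 4√475 = 20*√19; 2√171 = 6*√19

14*√5 + 26*√19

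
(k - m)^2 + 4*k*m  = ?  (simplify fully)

(k + m)^2

Expanding gives k^2 + 2*k*m + m^2, a perfect square.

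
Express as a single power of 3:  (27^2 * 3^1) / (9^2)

3^3

27^2 = 3^6; 3^1 = 3^1; 9^2 = 3^4
Combine exponents: 3^3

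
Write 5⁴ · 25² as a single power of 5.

5⁴ = 5^4; 25² = 5^4
Combine exponents: 5^8

5^8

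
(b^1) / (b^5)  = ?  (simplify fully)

b^(-4)

Quotient: (b^-4)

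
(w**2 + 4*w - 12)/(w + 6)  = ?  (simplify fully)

Factor: w**2 + 4*w - 12 = (w + 6)*(w - 2)
Cancel the common factor (w + 6).

w - 2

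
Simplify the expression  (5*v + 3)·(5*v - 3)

25*v² - 9

Product of conjugates: (P+Q)(P-Q) = P^2 - Q^2.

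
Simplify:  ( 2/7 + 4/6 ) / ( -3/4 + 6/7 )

Numerator: 2/7 + 4/6 = 20/21
Denominator: -3/4 + 6/7 = 3/28
Divide: (20/21) · (28/3) = 80/9

80/9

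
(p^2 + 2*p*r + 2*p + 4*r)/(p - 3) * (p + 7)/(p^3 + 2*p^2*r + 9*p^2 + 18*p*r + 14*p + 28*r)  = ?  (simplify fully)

Factor: p^2 + 2*p*r + 2*p + 4*r = (p + 2)*(p + 2*r);  p^3 + 2*p^2*r + 9*p^2 + 18*p*r + 14*p + 28*r = (p + 7)*(p + 2)*(p + 2*r)
Cancel the common factors (p + 2), (p + 2*r), (p + 7).

1/(p - 3)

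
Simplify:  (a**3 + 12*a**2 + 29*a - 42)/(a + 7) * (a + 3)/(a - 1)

a**2 + 9*a + 18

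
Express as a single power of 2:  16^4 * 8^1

16^4 = 2^16; 8^1 = 2^3
Combine exponents: 2^19

2^19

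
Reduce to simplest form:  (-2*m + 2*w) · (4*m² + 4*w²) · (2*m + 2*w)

Pair the conjugate factors: ((2*w)+(2*m))((2*w)-(2*m)) = -4*m² + 4*w², then repeat with the next factor.

-16*m⁴ + 16*w⁴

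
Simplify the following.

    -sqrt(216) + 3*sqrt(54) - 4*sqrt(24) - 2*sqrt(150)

sqrt(216) = 6*sqrt(6); 3*sqrt(54) = 9*sqrt(6); 4*sqrt(24) = 8*sqrt(6); 2*sqrt(150) = 10*sqrt(6)
Combine: (-6 + 9 - 8 - 10)·sqrt(6) = -15*sqrt(6)

-15*sqrt(6)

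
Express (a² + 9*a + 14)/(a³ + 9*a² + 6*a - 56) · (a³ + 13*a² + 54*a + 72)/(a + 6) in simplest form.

(a² + 5*a + 6)/(a - 2)

Factor: a² + 9*a + 14 = (a + 7)·(a + 2);  a³ + 9*a² + 6*a - 56 = (a + 7)·(a - 2)·(a + 4);  a³ + 13*a² + 54*a + 72 = (a + 6)·(a + 3)·(a + 4)
Cancel the common factors (a + 6), (a + 7), (a + 4).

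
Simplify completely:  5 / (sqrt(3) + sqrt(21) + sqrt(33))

(-10*sqrt(231) - 15*sqrt(33) + 25*sqrt(21) + 85*sqrt(3))/57

Group as (sqrt(21) + sqrt(33)) + sqrt(3); multiply by (sqrt(21) + sqrt(33)) - sqrt(3), then rationalise the remaining surd.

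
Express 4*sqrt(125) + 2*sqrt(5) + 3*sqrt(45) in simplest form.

31*sqrt(5)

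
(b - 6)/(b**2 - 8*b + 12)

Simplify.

1/(b - 2)

Factor: b**2 - 8*b + 12 = (b - 6)*(b - 2)
Cancel the common factor (b - 6).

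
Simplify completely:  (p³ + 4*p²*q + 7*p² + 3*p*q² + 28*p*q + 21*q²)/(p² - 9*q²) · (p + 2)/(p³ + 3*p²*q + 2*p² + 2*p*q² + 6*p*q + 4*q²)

(p + 7)/(p² - p*q - 6*q²)

Factor: p³ + 4*p²*q + 7*p² + 3*p*q² + 28*p*q + 21*q² = (p + 3*q)·(p + q)·(p + 7);  p² - 9*q² = (p - 3*q)·(p + 3*q);  p³ + 3*p²*q + 2*p² + 2*p*q² + 6*p*q + 4*q² = (p + q)·(p + 2)·(p + 2*q)
Cancel the common factors (p + 2), (p + 3*q), (p + q).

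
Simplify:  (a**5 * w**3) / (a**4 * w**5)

a/w**2

Quotient: a**1 * (w**-2)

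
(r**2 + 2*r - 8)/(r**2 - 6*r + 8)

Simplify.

(r + 4)/(r - 4)

Factor: r**2 + 2*r - 8 = (r + 4)*(r - 2);  r**2 - 6*r + 8 = (r - 2)*(r - 4)
Cancel the common factor (r - 2).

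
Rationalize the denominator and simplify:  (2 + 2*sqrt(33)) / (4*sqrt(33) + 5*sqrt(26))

(-132 - 4*sqrt(33) + 5*sqrt(26) + 5*sqrt(858))/61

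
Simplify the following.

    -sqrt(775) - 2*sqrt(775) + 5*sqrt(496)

sqrt(775) = 5*sqrt(31); 2*sqrt(775) = 10*sqrt(31); 5*sqrt(496) = 20*sqrt(31)
Combine: (-5 - 10 + 20)·sqrt(31) = 5*sqrt(31)

5*sqrt(31)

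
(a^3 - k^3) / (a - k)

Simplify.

Factor as (a-b)(a^2+ab+b^2) with a=a, b=k.

a^2 + a*k + k^2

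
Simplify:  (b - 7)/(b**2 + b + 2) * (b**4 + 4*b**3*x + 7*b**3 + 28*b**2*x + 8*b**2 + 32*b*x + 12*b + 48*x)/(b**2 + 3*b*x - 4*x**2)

(-b**2 + b + 42)/(-b + x)

Factor: b**4 + 4*b**3*x + 7*b**3 + 28*b**2*x + 8*b**2 + 32*b*x + 12*b + 48*x = (b**2 + b + 2)*(b + 6)*(b + 4*x);  b**2 + 3*b*x - 4*x**2 = (b + 4*x)*(b - x)
Cancel the common factors (b**2 + b + 2), (b + 4*x).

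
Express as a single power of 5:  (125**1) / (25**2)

125**1 = 5**3; 25**2 = 5**4
Combine exponents: 5**(-1)

5**(-1)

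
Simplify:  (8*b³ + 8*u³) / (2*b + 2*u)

(2*u)^3 + (2*b)^3 = (2*b + 2*u)(4*b² - 4*b*u + 4*u²).

4*b² - 4*b*u + 4*u²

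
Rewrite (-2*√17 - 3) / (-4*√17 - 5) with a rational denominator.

Multiply numerator and denominator by -5 + 4*√17.
Denominator becomes -247; numerator becomes -121 - 2*√17.

(2*√17 + 121)/247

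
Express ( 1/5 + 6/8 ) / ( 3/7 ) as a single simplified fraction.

Numerator: 1/5 + 6/8 = 19/20
Denominator: 3/7 = 3/7
Divide: (19/20) · (7/3) = 133/60

133/60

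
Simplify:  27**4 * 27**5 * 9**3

3**33

27**4 = 3**12; 27**5 = 3**15; 9**3 = 3**6
Combine exponents: 3**33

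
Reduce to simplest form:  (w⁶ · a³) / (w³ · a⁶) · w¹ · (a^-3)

w⁴/a⁶

Quotient: w³ · (a^-3)
Multiply by w¹ · (a^-3): add exponents.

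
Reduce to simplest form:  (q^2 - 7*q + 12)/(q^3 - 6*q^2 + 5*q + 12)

Factor: q^2 - 7*q + 12 = (q - 3)*(q - 4);  q^3 - 6*q^2 + 5*q + 12 = (q - 4)*(q + 1)*(q - 3)
Cancel the common factors (q - 3), (q - 4).

1/(q + 1)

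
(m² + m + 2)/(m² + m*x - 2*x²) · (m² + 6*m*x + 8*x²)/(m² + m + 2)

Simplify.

Factor: m² + m*x - 2*x² = (m + 2*x)·(m - x);  m² + 6*m*x + 8*x² = (m + 4*x)·(m + 2*x)
Cancel the common factors (m² + m + 2), (m + 2*x).

(-m - 4*x)/(-m + x)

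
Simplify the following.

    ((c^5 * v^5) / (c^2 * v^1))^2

Inside the bracket: c^3 * v^4
Raise to the power 2: c^6 * v^8

c^6*v^8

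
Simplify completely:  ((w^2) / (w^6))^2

w^(-8)

Inside the bracket: (w^-4)
Raise to the power 2: (w^-8)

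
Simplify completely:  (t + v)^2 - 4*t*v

After expansion: t^2 - 2*t*v + v^2 — a perfect-square trinomial.

(t - v)^2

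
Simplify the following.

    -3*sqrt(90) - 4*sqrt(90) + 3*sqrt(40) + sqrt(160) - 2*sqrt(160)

-19*sqrt(10)

3*sqrt(90) = 9*sqrt(10); 4*sqrt(90) = 12*sqrt(10); 3*sqrt(40) = 6*sqrt(10); sqrt(160) = 4*sqrt(10); 2*sqrt(160) = 8*sqrt(10)
Combine: (-9 - 12 + 6 + 4 - 8)·sqrt(10) = -19*sqrt(10)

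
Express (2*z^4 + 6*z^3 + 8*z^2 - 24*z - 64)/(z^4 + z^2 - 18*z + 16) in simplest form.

Factor: 2*z^4 + 6*z^3 + 8*z^2 - 24*z - 64 = 2*(z - 2)*(z^2 + 3*z + 8)*(z + 2);  z^4 + z^2 - 18*z + 16 = (z^2 + 3*z + 8)*(z - 2)*(z - 1)
Cancel the common factors (z^2 + 3*z + 8), (z - 2).

(2*z + 4)/(z - 1)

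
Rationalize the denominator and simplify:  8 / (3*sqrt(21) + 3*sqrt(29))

Multiply numerator and denominator by -3*sqrt(29) + 3*sqrt(21).
Denominator becomes -72; numerator becomes -24*sqrt(29) + 24*sqrt(21).

(-sqrt(21) + sqrt(29))/3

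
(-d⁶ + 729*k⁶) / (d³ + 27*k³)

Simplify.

-d³ + 27*k³

Difference of sixth powers: factor out (d³ + 27*k³).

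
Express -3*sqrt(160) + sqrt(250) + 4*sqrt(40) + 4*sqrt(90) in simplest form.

13*sqrt(10)

3*sqrt(160) = 12*sqrt(10); sqrt(250) = 5*sqrt(10); 4*sqrt(40) = 8*sqrt(10); 4*sqrt(90) = 12*sqrt(10)
Combine: (-12 + 5 + 8 + 12)·sqrt(10) = 13*sqrt(10)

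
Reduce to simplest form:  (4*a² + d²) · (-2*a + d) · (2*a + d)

-16*a⁴ + d⁴

Pair the conjugate factors: (d+(2*a))(d-(2*a)) = -4*a² + d², then repeat with the next factor.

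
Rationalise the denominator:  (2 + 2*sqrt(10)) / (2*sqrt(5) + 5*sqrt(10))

Multiply numerator and denominator by -2*sqrt(5) + 5*sqrt(10).
Denominator becomes 230; numerator becomes -20*sqrt(2) - 4*sqrt(5) + 10*sqrt(10) + 100.

(-10*sqrt(2) - 2*sqrt(5) + 5*sqrt(10) + 50)/115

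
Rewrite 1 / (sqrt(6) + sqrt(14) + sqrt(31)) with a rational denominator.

Group as (sqrt(6) + sqrt(14)) + sqrt(31); multiply by (sqrt(6) + sqrt(14)) - sqrt(31), then rationalise the remaining surd.

(-4*sqrt(651) - 11*sqrt(31) + 23*sqrt(14) + 39*sqrt(6))/215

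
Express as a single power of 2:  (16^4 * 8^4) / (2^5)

16^4 = 2^16; 8^4 = 2^12; 2^5 = 2^5
Combine exponents: 2^23

2^23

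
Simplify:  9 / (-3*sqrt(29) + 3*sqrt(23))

(-sqrt(29) - sqrt(23))/2

Multiply numerator and denominator by 3*sqrt(23) + 3*sqrt(29).
Denominator becomes -54; numerator becomes 27*sqrt(23) + 27*sqrt(29).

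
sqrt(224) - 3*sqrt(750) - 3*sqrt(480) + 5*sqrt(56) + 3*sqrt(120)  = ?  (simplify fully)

sqrt(224) = 4*sqrt(14); 3*sqrt(750) = 15*sqrt(30); 3*sqrt(480) = 12*sqrt(30); 5*sqrt(56) = 10*sqrt(14); 3*sqrt(120) = 6*sqrt(30)

-21*sqrt(30) + 14*sqrt(14)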